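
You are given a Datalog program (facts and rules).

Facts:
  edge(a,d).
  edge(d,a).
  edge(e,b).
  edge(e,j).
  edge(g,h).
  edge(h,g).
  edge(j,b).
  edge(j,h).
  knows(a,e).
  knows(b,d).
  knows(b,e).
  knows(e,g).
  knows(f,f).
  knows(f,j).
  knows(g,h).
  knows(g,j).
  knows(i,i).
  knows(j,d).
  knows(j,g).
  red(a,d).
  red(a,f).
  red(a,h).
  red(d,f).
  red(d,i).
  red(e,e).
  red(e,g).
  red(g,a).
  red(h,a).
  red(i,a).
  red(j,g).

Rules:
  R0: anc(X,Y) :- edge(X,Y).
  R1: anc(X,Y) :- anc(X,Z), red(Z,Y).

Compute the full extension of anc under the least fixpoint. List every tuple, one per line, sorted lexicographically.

anc(a,a)
anc(a,d)
anc(a,f)
anc(a,h)
anc(a,i)
anc(d,a)
anc(d,d)
anc(d,f)
anc(d,h)
anc(d,i)
anc(e,a)
anc(e,b)
anc(e,d)
anc(e,f)
anc(e,g)
anc(e,h)
anc(e,i)
anc(e,j)
anc(g,a)
anc(g,d)
anc(g,f)
anc(g,h)
anc(g,i)
anc(h,a)
anc(h,d)
anc(h,f)
anc(h,g)
anc(h,h)
anc(h,i)
anc(j,a)
anc(j,b)
anc(j,d)
anc(j,f)
anc(j,h)
anc(j,i)

round 1: derive anc(a,d) via R0 from edge(a,d)
round 1: derive anc(d,a) via R0 from edge(d,a)
round 1: derive anc(e,b) via R0 from edge(e,b)
round 1: derive anc(e,j) via R0 from edge(e,j)
round 1: derive anc(g,h) via R0 from edge(g,h)
round 1: derive anc(h,g) via R0 from edge(h,g)
round 1: derive anc(j,b) via R0 from edge(j,b)
round 1: derive anc(j,h) via R0 from edge(j,h)
round 2: derive anc(a,f) via R1 from anc(a,d), red(d,f)
round 2: derive anc(a,i) via R1 from anc(a,d), red(d,i)
round 2: derive anc(d,d) via R1 from anc(d,a), red(a,d)
round 2: derive anc(d,f) via R1 from anc(d,a), red(a,f)
round 2: derive anc(d,h) via R1 from anc(d,a), red(a,h)
round 2: derive anc(e,g) via R1 from anc(e,j), red(j,g)
round 2: derive anc(g,a) via R1 from anc(g,h), red(h,a)
round 2: derive anc(h,a) via R1 from anc(h,g), red(g,a)
round 2: derive anc(j,a) via R1 from anc(j,h), red(h,a)
round 3: derive anc(a,a) via R1 from anc(a,i), red(i,a)
round 3: derive anc(d,i) via R1 from anc(d,d), red(d,i)
round 3: derive anc(e,a) via R1 from anc(e,g), red(g,a)
round 3: derive anc(g,d) via R1 from anc(g,a), red(a,d)
round 3: derive anc(g,f) via R1 from anc(g,a), red(a,f)
round 3: derive anc(h,d) via R1 from anc(h,a), red(a,d)
round 3: derive anc(h,f) via R1 from anc(h,a), red(a,f)
round 3: derive anc(h,h) via R1 from anc(h,a), red(a,h)
round 3: derive anc(j,d) via R1 from anc(j,a), red(a,d)
round 3: derive anc(j,f) via R1 from anc(j,a), red(a,f)
round 4: derive anc(a,h) via R1 from anc(a,a), red(a,h)
round 4: derive anc(e,d) via R1 from anc(e,a), red(a,d)
round 4: derive anc(e,f) via R1 from anc(e,a), red(a,f)
round 4: derive anc(e,h) via R1 from anc(e,a), red(a,h)
round 4: derive anc(g,i) via R1 from anc(g,d), red(d,i)
round 4: derive anc(h,i) via R1 from anc(h,d), red(d,i)
round 4: derive anc(j,i) via R1 from anc(j,d), red(d,i)
round 5: derive anc(e,i) via R1 from anc(e,d), red(d,i)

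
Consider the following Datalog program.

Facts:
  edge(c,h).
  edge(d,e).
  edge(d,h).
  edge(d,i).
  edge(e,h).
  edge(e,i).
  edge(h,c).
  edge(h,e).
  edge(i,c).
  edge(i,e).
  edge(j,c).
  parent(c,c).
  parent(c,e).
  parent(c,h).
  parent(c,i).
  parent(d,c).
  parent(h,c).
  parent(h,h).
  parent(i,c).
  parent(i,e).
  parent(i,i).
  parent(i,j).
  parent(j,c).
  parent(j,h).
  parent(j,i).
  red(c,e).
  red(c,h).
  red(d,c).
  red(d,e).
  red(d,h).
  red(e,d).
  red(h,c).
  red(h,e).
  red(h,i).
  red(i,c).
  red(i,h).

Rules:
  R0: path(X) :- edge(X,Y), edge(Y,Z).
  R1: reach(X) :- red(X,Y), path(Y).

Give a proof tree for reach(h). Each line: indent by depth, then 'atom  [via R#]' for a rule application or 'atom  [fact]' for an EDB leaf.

round 1: derive path(c) via R0 from edge(c,h), edge(h,c)
round 1: derive path(d) via R0 from edge(d,e), edge(e,h)
round 1: derive path(e) via R0 from edge(e,h), edge(h,c)
round 1: derive path(h) via R0 from edge(h,c), edge(c,h)
round 1: derive path(i) via R0 from edge(i,c), edge(c,h)
round 1: derive path(j) via R0 from edge(j,c), edge(c,h)
round 2: derive reach(c) via R1 from red(c,e), path(e)
round 2: derive reach(d) via R1 from red(d,c), path(c)
round 2: derive reach(e) via R1 from red(e,d), path(d)
round 2: derive reach(h) via R1 from red(h,c), path(c)
round 2: derive reach(i) via R1 from red(i,c), path(c)

reach(h)  [via R1]
  red(h,c)  [fact]
  path(c)  [via R0]
    edge(c,h)  [fact]
    edge(h,c)  [fact]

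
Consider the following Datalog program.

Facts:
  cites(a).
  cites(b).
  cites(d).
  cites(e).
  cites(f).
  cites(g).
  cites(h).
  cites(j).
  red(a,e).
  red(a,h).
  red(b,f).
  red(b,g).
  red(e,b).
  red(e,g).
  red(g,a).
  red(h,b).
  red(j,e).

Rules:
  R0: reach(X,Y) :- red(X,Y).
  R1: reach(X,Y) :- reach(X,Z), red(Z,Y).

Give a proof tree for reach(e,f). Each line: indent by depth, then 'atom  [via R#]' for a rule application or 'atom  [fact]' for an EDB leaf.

round 1: derive reach(a,e) via R0 from red(a,e)
round 1: derive reach(a,h) via R0 from red(a,h)
round 1: derive reach(b,f) via R0 from red(b,f)
round 1: derive reach(b,g) via R0 from red(b,g)
round 1: derive reach(e,b) via R0 from red(e,b)
round 1: derive reach(e,g) via R0 from red(e,g)
round 1: derive reach(g,a) via R0 from red(g,a)
round 1: derive reach(h,b) via R0 from red(h,b)
round 1: derive reach(j,e) via R0 from red(j,e)
round 2: derive reach(a,b) via R1 from reach(a,e), red(e,b)
round 2: derive reach(a,g) via R1 from reach(a,e), red(e,g)
round 2: derive reach(b,a) via R1 from reach(b,g), red(g,a)
round 2: derive reach(e,a) via R1 from reach(e,g), red(g,a)
round 2: derive reach(e,f) via R1 from reach(e,b), red(b,f)
round 2: derive reach(g,e) via R1 from reach(g,a), red(a,e)
round 2: derive reach(g,h) via R1 from reach(g,a), red(a,h)
round 2: derive reach(h,f) via R1 from reach(h,b), red(b,f)
round 2: derive reach(h,g) via R1 from reach(h,b), red(b,g)
round 2: derive reach(j,b) via R1 from reach(j,e), red(e,b)
round 2: derive reach(j,g) via R1 from reach(j,e), red(e,g)
round 3: derive reach(a,a) via R1 from reach(a,g), red(g,a)
round 3: derive reach(a,f) via R1 from reach(a,b), red(b,f)
round 3: derive reach(b,e) via R1 from reach(b,a), red(a,e)
round 3: derive reach(b,h) via R1 from reach(b,a), red(a,h)
round 3: derive reach(e,e) via R1 from reach(e,a), red(a,e)
round 3: derive reach(e,h) via R1 from reach(e,a), red(a,h)
round 3: derive reach(g,b) via R1 from reach(g,e), red(e,b)
round 3: derive reach(g,g) via R1 from reach(g,e), red(e,g)
round 3: derive reach(h,a) via R1 from reach(h,g), red(g,a)
round 3: derive reach(j,a) via R1 from reach(j,g), red(g,a)
round 3: derive reach(j,f) via R1 from reach(j,b), red(b,f)
round 4: derive reach(b,b) via R1 from reach(b,e), red(e,b)
round 4: derive reach(g,f) via R1 from reach(g,b), red(b,f)
round 4: derive reach(h,e) via R1 from reach(h,a), red(a,e)
round 4: derive reach(h,h) via R1 from reach(h,a), red(a,h)
round 4: derive reach(j,h) via R1 from reach(j,a), red(a,h)

reach(e,f)  [via R1]
  reach(e,b)  [via R0]
    red(e,b)  [fact]
  red(b,f)  [fact]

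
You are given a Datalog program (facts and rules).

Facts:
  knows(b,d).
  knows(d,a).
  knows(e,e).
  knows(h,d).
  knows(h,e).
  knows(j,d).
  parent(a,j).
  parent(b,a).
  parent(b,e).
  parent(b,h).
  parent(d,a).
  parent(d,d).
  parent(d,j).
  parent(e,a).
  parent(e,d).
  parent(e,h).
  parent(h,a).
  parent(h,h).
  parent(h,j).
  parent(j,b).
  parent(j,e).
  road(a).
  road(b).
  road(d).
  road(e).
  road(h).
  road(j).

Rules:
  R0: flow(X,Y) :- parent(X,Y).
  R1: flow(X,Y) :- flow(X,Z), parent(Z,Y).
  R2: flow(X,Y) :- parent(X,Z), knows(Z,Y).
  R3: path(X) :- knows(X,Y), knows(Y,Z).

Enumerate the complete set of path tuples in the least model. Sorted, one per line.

path(b)
path(e)
path(h)
path(j)

round 1: derive path(b) via R3 from knows(b,d), knows(d,a)
round 1: derive path(e) via R3 from knows(e,e), knows(e,e)
round 1: derive path(h) via R3 from knows(h,d), knows(d,a)
round 1: derive path(j) via R3 from knows(j,d), knows(d,a)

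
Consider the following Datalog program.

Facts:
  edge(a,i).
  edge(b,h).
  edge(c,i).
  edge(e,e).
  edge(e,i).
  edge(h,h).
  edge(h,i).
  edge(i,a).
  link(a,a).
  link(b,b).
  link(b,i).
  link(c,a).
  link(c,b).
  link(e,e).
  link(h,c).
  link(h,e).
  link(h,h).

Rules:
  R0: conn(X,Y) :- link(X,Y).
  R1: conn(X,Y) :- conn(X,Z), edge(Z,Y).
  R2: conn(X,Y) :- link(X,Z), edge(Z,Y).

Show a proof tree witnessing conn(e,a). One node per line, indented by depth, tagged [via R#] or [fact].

round 1: derive conn(a,a) via R0 from link(a,a)
round 1: derive conn(b,b) via R0 from link(b,b)
round 1: derive conn(b,i) via R0 from link(b,i)
round 1: derive conn(c,a) via R0 from link(c,a)
round 1: derive conn(c,b) via R0 from link(c,b)
round 1: derive conn(e,e) via R0 from link(e,e)
round 1: derive conn(h,c) via R0 from link(h,c)
round 1: derive conn(h,e) via R0 from link(h,e)
round 1: derive conn(h,h) via R0 from link(h,h)
round 1: derive conn(a,i) via R2 from link(a,a), edge(a,i)
round 1: derive conn(b,a) via R2 from link(b,i), edge(i,a)
round 1: derive conn(b,h) via R2 from link(b,b), edge(b,h)
round 1: derive conn(c,h) via R2 from link(c,b), edge(b,h)
round 1: derive conn(c,i) via R2 from link(c,a), edge(a,i)
round 1: derive conn(e,i) via R2 from link(e,e), edge(e,i)
round 1: derive conn(h,i) via R2 from link(h,c), edge(c,i)
round 2: derive conn(e,a) via R1 from conn(e,i), edge(i,a)
round 2: derive conn(h,a) via R1 from conn(h,i), edge(i,a)

conn(e,a)  [via R1]
  conn(e,i)  [via R2]
    link(e,e)  [fact]
    edge(e,i)  [fact]
  edge(i,a)  [fact]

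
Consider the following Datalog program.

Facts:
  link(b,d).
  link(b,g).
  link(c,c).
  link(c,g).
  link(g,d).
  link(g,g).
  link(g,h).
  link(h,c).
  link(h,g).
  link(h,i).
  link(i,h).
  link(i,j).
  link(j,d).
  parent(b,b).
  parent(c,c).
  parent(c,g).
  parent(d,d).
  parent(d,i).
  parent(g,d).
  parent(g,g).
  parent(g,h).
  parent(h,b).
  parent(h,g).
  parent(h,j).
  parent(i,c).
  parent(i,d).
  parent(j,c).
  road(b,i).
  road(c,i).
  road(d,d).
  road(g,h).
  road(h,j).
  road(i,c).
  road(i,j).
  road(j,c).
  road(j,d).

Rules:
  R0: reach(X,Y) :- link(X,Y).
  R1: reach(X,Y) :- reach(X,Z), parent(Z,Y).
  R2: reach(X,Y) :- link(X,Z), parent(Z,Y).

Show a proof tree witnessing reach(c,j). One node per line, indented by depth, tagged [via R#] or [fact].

round 1: derive reach(b,d) via R0 from link(b,d)
round 1: derive reach(b,g) via R0 from link(b,g)
round 1: derive reach(c,c) via R0 from link(c,c)
round 1: derive reach(c,g) via R0 from link(c,g)
round 1: derive reach(g,d) via R0 from link(g,d)
round 1: derive reach(g,g) via R0 from link(g,g)
round 1: derive reach(g,h) via R0 from link(g,h)
round 1: derive reach(h,c) via R0 from link(h,c)
round 1: derive reach(h,g) via R0 from link(h,g)
round 1: derive reach(h,i) via R0 from link(h,i)
round 1: derive reach(i,h) via R0 from link(i,h)
round 1: derive reach(i,j) via R0 from link(i,j)
round 1: derive reach(j,d) via R0 from link(j,d)
round 1: derive reach(b,h) via R2 from link(b,g), parent(g,h)
round 1: derive reach(b,i) via R2 from link(b,d), parent(d,i)
round 1: derive reach(c,d) via R2 from link(c,g), parent(g,d)
round 1: derive reach(c,h) via R2 from link(c,g), parent(g,h)
round 1: derive reach(g,b) via R2 from link(g,h), parent(h,b)
round 1: derive reach(g,i) via R2 from link(g,d), parent(d,i)
round 1: derive reach(g,j) via R2 from link(g,h), parent(h,j)
round 1: derive reach(h,d) via R2 from link(h,g), parent(g,d)
round 1: derive reach(h,h) via R2 from link(h,g), parent(g,h)
round 1: derive reach(i,b) via R2 from link(i,h), parent(h,b)
round 1: derive reach(i,c) via R2 from link(i,j), parent(j,c)
round 1: derive reach(i,g) via R2 from link(i,h), parent(h,g)
round 1: derive reach(j,i) via R2 from link(j,d), parent(d,i)
round 2: derive reach(b,b) via R1 from reach(b,h), parent(h,b)
round 2: derive reach(b,c) via R1 from reach(b,i), parent(i,c)
round 2: derive reach(b,j) via R1 from reach(b,h), parent(h,j)
round 2: derive reach(c,b) via R1 from reach(c,h), parent(h,b)
round 2: derive reach(c,i) via R1 from reach(c,d), parent(d,i)
round 2: derive reach(c,j) via R1 from reach(c,h), parent(h,j)
round 2: derive reach(g,c) via R1 from reach(g,i), parent(i,c)
round 2: derive reach(h,b) via R1 from reach(h,h), parent(h,b)
round 2: derive reach(h,j) via R1 from reach(h,h), parent(h,j)
round 2: derive reach(i,d) via R1 from reach(i,g), parent(g,d)
round 2: derive reach(j,c) via R1 from reach(j,i), parent(i,c)
round 3: derive reach(i,i) via R1 from reach(i,d), parent(d,i)
round 3: derive reach(j,g) via R1 from reach(j,c), parent(c,g)
round 4: derive reach(j,h) via R1 from reach(j,g), parent(g,h)
round 5: derive reach(j,b) via R1 from reach(j,h), parent(h,b)
round 5: derive reach(j,j) via R1 from reach(j,h), parent(h,j)

reach(c,j)  [via R1]
  reach(c,h)  [via R2]
    link(c,g)  [fact]
    parent(g,h)  [fact]
  parent(h,j)  [fact]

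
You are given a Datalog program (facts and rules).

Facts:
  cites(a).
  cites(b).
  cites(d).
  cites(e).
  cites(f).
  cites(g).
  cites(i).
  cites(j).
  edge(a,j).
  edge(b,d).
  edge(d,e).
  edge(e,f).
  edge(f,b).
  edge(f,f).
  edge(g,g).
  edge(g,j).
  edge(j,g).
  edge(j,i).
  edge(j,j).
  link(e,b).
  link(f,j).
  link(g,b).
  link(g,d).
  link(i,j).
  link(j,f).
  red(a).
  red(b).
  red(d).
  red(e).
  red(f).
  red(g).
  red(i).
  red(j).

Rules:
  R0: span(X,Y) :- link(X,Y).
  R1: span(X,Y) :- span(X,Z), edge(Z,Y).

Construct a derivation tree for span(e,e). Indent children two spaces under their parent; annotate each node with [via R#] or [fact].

span(e,e)  [via R1]
  span(e,d)  [via R1]
    span(e,b)  [via R0]
      link(e,b)  [fact]
    edge(b,d)  [fact]
  edge(d,e)  [fact]

round 1: derive span(e,b) via R0 from link(e,b)
round 1: derive span(f,j) via R0 from link(f,j)
round 1: derive span(g,b) via R0 from link(g,b)
round 1: derive span(g,d) via R0 from link(g,d)
round 1: derive span(i,j) via R0 from link(i,j)
round 1: derive span(j,f) via R0 from link(j,f)
round 2: derive span(e,d) via R1 from span(e,b), edge(b,d)
round 2: derive span(f,g) via R1 from span(f,j), edge(j,g)
round 2: derive span(f,i) via R1 from span(f,j), edge(j,i)
round 2: derive span(g,e) via R1 from span(g,d), edge(d,e)
round 2: derive span(i,g) via R1 from span(i,j), edge(j,g)
round 2: derive span(i,i) via R1 from span(i,j), edge(j,i)
round 2: derive span(j,b) via R1 from span(j,f), edge(f,b)
round 3: derive span(e,e) via R1 from span(e,d), edge(d,e)
round 3: derive span(g,f) via R1 from span(g,e), edge(e,f)
round 3: derive span(j,d) via R1 from span(j,b), edge(b,d)
round 4: derive span(e,f) via R1 from span(e,e), edge(e,f)
round 4: derive span(j,e) via R1 from span(j,d), edge(d,e)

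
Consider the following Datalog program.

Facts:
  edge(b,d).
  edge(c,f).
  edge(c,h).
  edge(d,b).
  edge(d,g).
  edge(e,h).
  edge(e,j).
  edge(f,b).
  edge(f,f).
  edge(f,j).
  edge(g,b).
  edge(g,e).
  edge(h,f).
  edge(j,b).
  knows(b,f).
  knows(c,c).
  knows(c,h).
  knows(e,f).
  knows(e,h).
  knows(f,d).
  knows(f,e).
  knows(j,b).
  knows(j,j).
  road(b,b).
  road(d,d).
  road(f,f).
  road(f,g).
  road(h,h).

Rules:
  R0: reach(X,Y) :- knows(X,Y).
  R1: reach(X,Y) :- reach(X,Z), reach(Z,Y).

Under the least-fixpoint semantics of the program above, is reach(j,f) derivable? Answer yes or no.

yes

round 1: derive reach(b,f) via R0 from knows(b,f)
round 1: derive reach(c,c) via R0 from knows(c,c)
round 1: derive reach(c,h) via R0 from knows(c,h)
round 1: derive reach(e,f) via R0 from knows(e,f)
round 1: derive reach(e,h) via R0 from knows(e,h)
round 1: derive reach(f,d) via R0 from knows(f,d)
round 1: derive reach(f,e) via R0 from knows(f,e)
round 1: derive reach(j,b) via R0 from knows(j,b)
round 1: derive reach(j,j) via R0 from knows(j,j)
round 2: derive reach(b,d) via R1 from reach(b,f), reach(f,d)
round 2: derive reach(b,e) via R1 from reach(b,f), reach(f,e)
round 2: derive reach(e,d) via R1 from reach(e,f), reach(f,d)
round 2: derive reach(e,e) via R1 from reach(e,f), reach(f,e)
round 2: derive reach(f,f) via R1 from reach(f,e), reach(e,f)
round 2: derive reach(f,h) via R1 from reach(f,e), reach(e,h)
round 2: derive reach(j,f) via R1 from reach(j,b), reach(b,f)
round 3: derive reach(b,h) via R1 from reach(b,e), reach(e,h)
round 3: derive reach(j,d) via R1 from reach(j,b), reach(b,d)
round 3: derive reach(j,e) via R1 from reach(j,b), reach(b,e)
round 3: derive reach(j,h) via R1 from reach(j,f), reach(f,h)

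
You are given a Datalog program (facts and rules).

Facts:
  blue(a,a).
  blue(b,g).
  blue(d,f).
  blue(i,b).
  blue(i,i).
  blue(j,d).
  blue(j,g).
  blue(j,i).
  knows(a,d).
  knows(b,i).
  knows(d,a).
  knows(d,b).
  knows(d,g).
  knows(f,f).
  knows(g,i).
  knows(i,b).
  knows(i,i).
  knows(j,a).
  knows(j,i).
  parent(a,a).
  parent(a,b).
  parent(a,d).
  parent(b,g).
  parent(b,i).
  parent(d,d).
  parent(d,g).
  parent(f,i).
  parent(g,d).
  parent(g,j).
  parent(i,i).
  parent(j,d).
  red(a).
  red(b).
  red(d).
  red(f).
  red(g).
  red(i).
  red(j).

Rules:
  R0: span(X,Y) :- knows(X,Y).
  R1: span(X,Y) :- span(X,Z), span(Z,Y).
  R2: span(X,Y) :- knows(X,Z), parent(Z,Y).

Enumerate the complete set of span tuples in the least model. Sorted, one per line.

round 1: derive span(a,d) via R0 from knows(a,d)
round 1: derive span(b,i) via R0 from knows(b,i)
round 1: derive span(d,a) via R0 from knows(d,a)
round 1: derive span(d,b) via R0 from knows(d,b)
round 1: derive span(d,g) via R0 from knows(d,g)
round 1: derive span(f,f) via R0 from knows(f,f)
round 1: derive span(g,i) via R0 from knows(g,i)
round 1: derive span(i,b) via R0 from knows(i,b)
round 1: derive span(i,i) via R0 from knows(i,i)
round 1: derive span(j,a) via R0 from knows(j,a)
round 1: derive span(j,i) via R0 from knows(j,i)
round 1: derive span(a,g) via R2 from knows(a,d), parent(d,g)
round 1: derive span(d,d) via R2 from knows(d,a), parent(a,d)
round 1: derive span(d,i) via R2 from knows(d,b), parent(b,i)
round 1: derive span(d,j) via R2 from knows(d,g), parent(g,j)
round 1: derive span(f,i) via R2 from knows(f,f), parent(f,i)
round 1: derive span(i,g) via R2 from knows(i,b), parent(b,g)
round 1: derive span(j,b) via R2 from knows(j,a), parent(a,b)
round 1: derive span(j,d) via R2 from knows(j,a), parent(a,d)
round 2: derive span(a,a) via R1 from span(a,d), span(d,a)
round 2: derive span(a,b) via R1 from span(a,d), span(d,b)
round 2: derive span(a,i) via R1 from span(a,d), span(d,i)
round 2: derive span(a,j) via R1 from span(a,d), span(d,j)
round 2: derive span(b,b) via R1 from span(b,i), span(i,b)
round 2: derive span(b,g) via R1 from span(b,i), span(i,g)
round 2: derive span(f,b) via R1 from span(f,i), span(i,b)
round 2: derive span(f,g) via R1 from span(f,i), span(i,g)
round 2: derive span(g,b) via R1 from span(g,i), span(i,b)
round 2: derive span(g,g) via R1 from span(g,i), span(i,g)
round 2: derive span(j,g) via R1 from span(j,a), span(a,g)
round 2: derive span(j,j) via R1 from span(j,d), span(d,j)

span(a,a)
span(a,b)
span(a,d)
span(a,g)
span(a,i)
span(a,j)
span(b,b)
span(b,g)
span(b,i)
span(d,a)
span(d,b)
span(d,d)
span(d,g)
span(d,i)
span(d,j)
span(f,b)
span(f,f)
span(f,g)
span(f,i)
span(g,b)
span(g,g)
span(g,i)
span(i,b)
span(i,g)
span(i,i)
span(j,a)
span(j,b)
span(j,d)
span(j,g)
span(j,i)
span(j,j)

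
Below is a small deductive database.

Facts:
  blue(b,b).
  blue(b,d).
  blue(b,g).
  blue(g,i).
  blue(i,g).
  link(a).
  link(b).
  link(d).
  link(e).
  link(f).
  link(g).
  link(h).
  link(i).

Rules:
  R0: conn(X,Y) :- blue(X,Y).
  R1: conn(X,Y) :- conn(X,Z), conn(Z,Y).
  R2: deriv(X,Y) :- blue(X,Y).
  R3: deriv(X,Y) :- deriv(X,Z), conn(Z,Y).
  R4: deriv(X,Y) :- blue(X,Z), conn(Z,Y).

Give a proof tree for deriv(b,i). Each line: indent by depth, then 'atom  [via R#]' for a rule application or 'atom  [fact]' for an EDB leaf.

deriv(b,i)  [via R3]
  deriv(b,g)  [via R2]
    blue(b,g)  [fact]
  conn(g,i)  [via R0]
    blue(g,i)  [fact]

round 1: derive conn(b,b) via R0 from blue(b,b)
round 1: derive conn(b,d) via R0 from blue(b,d)
round 1: derive conn(b,g) via R0 from blue(b,g)
round 1: derive conn(g,i) via R0 from blue(g,i)
round 1: derive conn(i,g) via R0 from blue(i,g)
round 1: derive deriv(b,b) via R2 from blue(b,b)
round 1: derive deriv(b,d) via R2 from blue(b,d)
round 1: derive deriv(b,g) via R2 from blue(b,g)
round 1: derive deriv(g,i) via R2 from blue(g,i)
round 1: derive deriv(i,g) via R2 from blue(i,g)
round 2: derive conn(b,i) via R1 from conn(b,g), conn(g,i)
round 2: derive conn(g,g) via R1 from conn(g,i), conn(i,g)
round 2: derive conn(i,i) via R1 from conn(i,g), conn(g,i)
round 2: derive deriv(b,i) via R3 from deriv(b,g), conn(g,i)
round 2: derive deriv(g,g) via R3 from deriv(g,i), conn(i,g)
round 2: derive deriv(i,i) via R3 from deriv(i,g), conn(g,i)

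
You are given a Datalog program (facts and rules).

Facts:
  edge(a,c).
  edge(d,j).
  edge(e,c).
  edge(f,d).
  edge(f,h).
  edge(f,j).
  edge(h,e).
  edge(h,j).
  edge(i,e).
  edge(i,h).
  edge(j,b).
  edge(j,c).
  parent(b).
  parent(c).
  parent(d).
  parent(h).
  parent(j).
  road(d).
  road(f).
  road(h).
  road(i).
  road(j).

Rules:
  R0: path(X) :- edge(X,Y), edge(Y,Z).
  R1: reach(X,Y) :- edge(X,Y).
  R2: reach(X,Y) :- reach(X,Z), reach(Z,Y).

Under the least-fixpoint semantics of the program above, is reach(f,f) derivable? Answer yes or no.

no

round 1: derive reach(a,c) via R1 from edge(a,c)
round 1: derive reach(d,j) via R1 from edge(d,j)
round 1: derive reach(e,c) via R1 from edge(e,c)
round 1: derive reach(f,d) via R1 from edge(f,d)
round 1: derive reach(f,h) via R1 from edge(f,h)
round 1: derive reach(f,j) via R1 from edge(f,j)
round 1: derive reach(h,e) via R1 from edge(h,e)
round 1: derive reach(h,j) via R1 from edge(h,j)
round 1: derive reach(i,e) via R1 from edge(i,e)
round 1: derive reach(i,h) via R1 from edge(i,h)
round 1: derive reach(j,b) via R1 from edge(j,b)
round 1: derive reach(j,c) via R1 from edge(j,c)
round 2: derive reach(d,b) via R2 from reach(d,j), reach(j,b)
round 2: derive reach(d,c) via R2 from reach(d,j), reach(j,c)
round 2: derive reach(f,b) via R2 from reach(f,j), reach(j,b)
round 2: derive reach(f,c) via R2 from reach(f,j), reach(j,c)
round 2: derive reach(f,e) via R2 from reach(f,h), reach(h,e)
round 2: derive reach(h,b) via R2 from reach(h,j), reach(j,b)
round 2: derive reach(h,c) via R2 from reach(h,e), reach(e,c)
round 2: derive reach(i,c) via R2 from reach(i,e), reach(e,c)
round 2: derive reach(i,j) via R2 from reach(i,h), reach(h,j)
round 3: derive reach(i,b) via R2 from reach(i,h), reach(h,b)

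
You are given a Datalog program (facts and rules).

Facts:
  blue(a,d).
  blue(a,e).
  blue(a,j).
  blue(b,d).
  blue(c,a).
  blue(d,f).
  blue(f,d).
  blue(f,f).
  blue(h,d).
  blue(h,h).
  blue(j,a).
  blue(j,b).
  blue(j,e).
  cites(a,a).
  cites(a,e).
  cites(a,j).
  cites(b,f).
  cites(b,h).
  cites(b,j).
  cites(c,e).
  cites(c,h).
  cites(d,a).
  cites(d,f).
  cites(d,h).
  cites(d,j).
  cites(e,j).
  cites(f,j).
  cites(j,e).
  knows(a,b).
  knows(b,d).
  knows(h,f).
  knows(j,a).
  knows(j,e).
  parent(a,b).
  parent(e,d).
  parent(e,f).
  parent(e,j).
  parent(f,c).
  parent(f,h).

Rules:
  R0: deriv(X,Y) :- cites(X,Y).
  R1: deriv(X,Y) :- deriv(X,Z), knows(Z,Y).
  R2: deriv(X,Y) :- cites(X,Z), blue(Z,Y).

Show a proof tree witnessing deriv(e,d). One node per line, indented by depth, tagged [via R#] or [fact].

round 1: derive deriv(a,a) via R0 from cites(a,a)
round 1: derive deriv(a,e) via R0 from cites(a,e)
round 1: derive deriv(a,j) via R0 from cites(a,j)
round 1: derive deriv(b,f) via R0 from cites(b,f)
round 1: derive deriv(b,h) via R0 from cites(b,h)
round 1: derive deriv(b,j) via R0 from cites(b,j)
round 1: derive deriv(c,e) via R0 from cites(c,e)
round 1: derive deriv(c,h) via R0 from cites(c,h)
round 1: derive deriv(d,a) via R0 from cites(d,a)
round 1: derive deriv(d,f) via R0 from cites(d,f)
round 1: derive deriv(d,h) via R0 from cites(d,h)
round 1: derive deriv(d,j) via R0 from cites(d,j)
round 1: derive deriv(e,j) via R0 from cites(e,j)
round 1: derive deriv(f,j) via R0 from cites(f,j)
round 1: derive deriv(j,e) via R0 from cites(j,e)
round 1: derive deriv(a,b) via R2 from cites(a,j), blue(j,b)
round 1: derive deriv(a,d) via R2 from cites(a,a), blue(a,d)
round 1: derive deriv(b,a) via R2 from cites(b,j), blue(j,a)
round 1: derive deriv(b,b) via R2 from cites(b,j), blue(j,b)
round 1: derive deriv(b,d) via R2 from cites(b,f), blue(f,d)
round 1: derive deriv(b,e) via R2 from cites(b,j), blue(j,e)
round 1: derive deriv(c,d) via R2 from cites(c,h), blue(h,d)
round 1: derive deriv(d,b) via R2 from cites(d,j), blue(j,b)
round 1: derive deriv(d,d) via R2 from cites(d,a), blue(a,d)
round 1: derive deriv(d,e) via R2 from cites(d,a), blue(a,e)
round 1: derive deriv(e,a) via R2 from cites(e,j), blue(j,a)
round 1: derive deriv(e,b) via R2 from cites(e,j), blue(j,b)
round 1: derive deriv(e,e) via R2 from cites(e,j), blue(j,e)
round 1: derive deriv(f,a) via R2 from cites(f,j), blue(j,a)
round 1: derive deriv(f,b) via R2 from cites(f,j), blue(j,b)
round 1: derive deriv(f,e) via R2 from cites(f,j), blue(j,e)
round 2: derive deriv(c,f) via R1 from deriv(c,h), knows(h,f)
round 2: derive deriv(e,d) via R1 from deriv(e,b), knows(b,d)
round 2: derive deriv(f,d) via R1 from deriv(f,b), knows(b,d)

deriv(e,d)  [via R1]
  deriv(e,b)  [via R2]
    cites(e,j)  [fact]
    blue(j,b)  [fact]
  knows(b,d)  [fact]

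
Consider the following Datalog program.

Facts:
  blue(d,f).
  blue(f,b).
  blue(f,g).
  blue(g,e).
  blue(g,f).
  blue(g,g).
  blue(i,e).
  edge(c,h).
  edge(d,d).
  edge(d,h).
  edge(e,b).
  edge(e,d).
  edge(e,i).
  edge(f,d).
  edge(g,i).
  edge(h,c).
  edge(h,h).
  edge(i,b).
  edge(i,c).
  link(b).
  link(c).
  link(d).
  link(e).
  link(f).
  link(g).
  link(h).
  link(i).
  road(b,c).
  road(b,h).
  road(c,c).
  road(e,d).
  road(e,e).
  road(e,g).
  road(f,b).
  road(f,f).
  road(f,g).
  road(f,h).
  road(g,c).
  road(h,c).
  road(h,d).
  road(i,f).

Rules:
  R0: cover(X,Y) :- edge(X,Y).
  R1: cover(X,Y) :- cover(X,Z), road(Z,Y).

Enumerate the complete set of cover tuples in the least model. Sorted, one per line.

round 1: derive cover(c,h) via R0 from edge(c,h)
round 1: derive cover(d,d) via R0 from edge(d,d)
round 1: derive cover(d,h) via R0 from edge(d,h)
round 1: derive cover(e,b) via R0 from edge(e,b)
round 1: derive cover(e,d) via R0 from edge(e,d)
round 1: derive cover(e,i) via R0 from edge(e,i)
round 1: derive cover(f,d) via R0 from edge(f,d)
round 1: derive cover(g,i) via R0 from edge(g,i)
round 1: derive cover(h,c) via R0 from edge(h,c)
round 1: derive cover(h,h) via R0 from edge(h,h)
round 1: derive cover(i,b) via R0 from edge(i,b)
round 1: derive cover(i,c) via R0 from edge(i,c)
round 2: derive cover(c,c) via R1 from cover(c,h), road(h,c)
round 2: derive cover(c,d) via R1 from cover(c,h), road(h,d)
round 2: derive cover(d,c) via R1 from cover(d,h), road(h,c)
round 2: derive cover(e,c) via R1 from cover(e,b), road(b,c)
round 2: derive cover(e,f) via R1 from cover(e,i), road(i,f)
round 2: derive cover(e,h) via R1 from cover(e,b), road(b,h)
round 2: derive cover(g,f) via R1 from cover(g,i), road(i,f)
round 2: derive cover(h,d) via R1 from cover(h,h), road(h,d)
round 2: derive cover(i,h) via R1 from cover(i,b), road(b,h)
round 3: derive cover(e,g) via R1 from cover(e,f), road(f,g)
round 3: derive cover(g,b) via R1 from cover(g,f), road(f,b)
round 3: derive cover(g,g) via R1 from cover(g,f), road(f,g)
round 3: derive cover(g,h) via R1 from cover(g,f), road(f,h)
round 3: derive cover(i,d) via R1 from cover(i,h), road(h,d)
round 4: derive cover(g,c) via R1 from cover(g,b), road(b,c)
round 4: derive cover(g,d) via R1 from cover(g,h), road(h,d)

cover(c,c)
cover(c,d)
cover(c,h)
cover(d,c)
cover(d,d)
cover(d,h)
cover(e,b)
cover(e,c)
cover(e,d)
cover(e,f)
cover(e,g)
cover(e,h)
cover(e,i)
cover(f,d)
cover(g,b)
cover(g,c)
cover(g,d)
cover(g,f)
cover(g,g)
cover(g,h)
cover(g,i)
cover(h,c)
cover(h,d)
cover(h,h)
cover(i,b)
cover(i,c)
cover(i,d)
cover(i,h)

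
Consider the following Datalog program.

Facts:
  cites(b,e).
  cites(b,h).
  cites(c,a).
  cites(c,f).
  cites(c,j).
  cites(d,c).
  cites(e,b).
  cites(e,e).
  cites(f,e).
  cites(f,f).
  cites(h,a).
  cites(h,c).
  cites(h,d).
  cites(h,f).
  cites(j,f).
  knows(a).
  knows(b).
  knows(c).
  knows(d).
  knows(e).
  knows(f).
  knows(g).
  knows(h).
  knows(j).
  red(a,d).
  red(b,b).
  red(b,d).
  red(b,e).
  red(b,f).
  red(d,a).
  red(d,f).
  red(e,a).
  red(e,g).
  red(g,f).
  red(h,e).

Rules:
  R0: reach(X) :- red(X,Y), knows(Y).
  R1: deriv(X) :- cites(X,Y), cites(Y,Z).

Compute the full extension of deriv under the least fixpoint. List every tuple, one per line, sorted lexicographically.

round 1: derive deriv(b) via R1 from cites(b,e), cites(e,b)
round 1: derive deriv(c) via R1 from cites(c,f), cites(f,e)
round 1: derive deriv(d) via R1 from cites(d,c), cites(c,a)
round 1: derive deriv(e) via R1 from cites(e,b), cites(b,e)
round 1: derive deriv(f) via R1 from cites(f,e), cites(e,b)
round 1: derive deriv(h) via R1 from cites(h,c), cites(c,a)
round 1: derive deriv(j) via R1 from cites(j,f), cites(f,e)

deriv(b)
deriv(c)
deriv(d)
deriv(e)
deriv(f)
deriv(h)
deriv(j)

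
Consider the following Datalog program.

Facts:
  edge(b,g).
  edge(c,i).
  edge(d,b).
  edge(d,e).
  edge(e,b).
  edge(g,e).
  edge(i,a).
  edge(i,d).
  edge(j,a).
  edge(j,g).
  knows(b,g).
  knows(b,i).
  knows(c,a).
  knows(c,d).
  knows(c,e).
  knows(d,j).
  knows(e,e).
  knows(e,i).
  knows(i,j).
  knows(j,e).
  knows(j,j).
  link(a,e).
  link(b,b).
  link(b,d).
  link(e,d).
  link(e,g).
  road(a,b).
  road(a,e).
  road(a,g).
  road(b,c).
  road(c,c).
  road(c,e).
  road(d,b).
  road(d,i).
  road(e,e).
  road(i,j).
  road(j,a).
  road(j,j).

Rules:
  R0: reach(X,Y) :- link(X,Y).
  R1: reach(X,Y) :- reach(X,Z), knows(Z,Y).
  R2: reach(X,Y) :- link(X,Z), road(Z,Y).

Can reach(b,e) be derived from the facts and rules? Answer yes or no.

yes

round 1: derive reach(a,e) via R0 from link(a,e)
round 1: derive reach(b,b) via R0 from link(b,b)
round 1: derive reach(b,d) via R0 from link(b,d)
round 1: derive reach(e,d) via R0 from link(e,d)
round 1: derive reach(e,g) via R0 from link(e,g)
round 1: derive reach(b,c) via R2 from link(b,b), road(b,c)
round 1: derive reach(b,i) via R2 from link(b,d), road(d,i)
round 1: derive reach(e,b) via R2 from link(e,d), road(d,b)
round 1: derive reach(e,i) via R2 from link(e,d), road(d,i)
round 2: derive reach(a,i) via R1 from reach(a,e), knows(e,i)
round 2: derive reach(b,a) via R1 from reach(b,c), knows(c,a)
round 2: derive reach(b,e) via R1 from reach(b,c), knows(c,e)
round 2: derive reach(b,g) via R1 from reach(b,b), knows(b,g)
round 2: derive reach(b,j) via R1 from reach(b,d), knows(d,j)
round 2: derive reach(e,j) via R1 from reach(e,d), knows(d,j)
round 3: derive reach(a,j) via R1 from reach(a,i), knows(i,j)
round 3: derive reach(e,e) via R1 from reach(e,j), knows(j,e)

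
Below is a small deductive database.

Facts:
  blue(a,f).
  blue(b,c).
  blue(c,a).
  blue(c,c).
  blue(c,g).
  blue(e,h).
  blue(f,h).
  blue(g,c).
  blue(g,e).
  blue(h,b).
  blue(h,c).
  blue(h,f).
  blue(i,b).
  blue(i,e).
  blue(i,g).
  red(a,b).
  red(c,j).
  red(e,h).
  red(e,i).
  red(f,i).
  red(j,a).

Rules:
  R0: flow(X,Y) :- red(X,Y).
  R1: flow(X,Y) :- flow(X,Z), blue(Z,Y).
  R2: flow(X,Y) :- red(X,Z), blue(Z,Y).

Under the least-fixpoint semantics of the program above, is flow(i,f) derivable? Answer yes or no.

round 1: derive flow(a,b) via R0 from red(a,b)
round 1: derive flow(c,j) via R0 from red(c,j)
round 1: derive flow(e,h) via R0 from red(e,h)
round 1: derive flow(e,i) via R0 from red(e,i)
round 1: derive flow(f,i) via R0 from red(f,i)
round 1: derive flow(j,a) via R0 from red(j,a)
round 1: derive flow(a,c) via R2 from red(a,b), blue(b,c)
round 1: derive flow(e,b) via R2 from red(e,h), blue(h,b)
round 1: derive flow(e,c) via R2 from red(e,h), blue(h,c)
round 1: derive flow(e,e) via R2 from red(e,i), blue(i,e)
round 1: derive flow(e,f) via R2 from red(e,h), blue(h,f)
round 1: derive flow(e,g) via R2 from red(e,i), blue(i,g)
round 1: derive flow(f,b) via R2 from red(f,i), blue(i,b)
round 1: derive flow(f,e) via R2 from red(f,i), blue(i,e)
round 1: derive flow(f,g) via R2 from red(f,i), blue(i,g)
round 1: derive flow(j,f) via R2 from red(j,a), blue(a,f)
round 2: derive flow(a,a) via R1 from flow(a,c), blue(c,a)
round 2: derive flow(a,g) via R1 from flow(a,c), blue(c,g)
round 2: derive flow(e,a) via R1 from flow(e,c), blue(c,a)
round 2: derive flow(f,c) via R1 from flow(f,b), blue(b,c)
round 2: derive flow(f,h) via R1 from flow(f,e), blue(e,h)
round 2: derive flow(j,h) via R1 from flow(j,f), blue(f,h)
round 3: derive flow(a,e) via R1 from flow(a,g), blue(g,e)
round 3: derive flow(a,f) via R1 from flow(a,a), blue(a,f)
round 3: derive flow(f,a) via R1 from flow(f,c), blue(c,a)
round 3: derive flow(f,f) via R1 from flow(f,h), blue(h,f)
round 3: derive flow(j,b) via R1 from flow(j,h), blue(h,b)
round 3: derive flow(j,c) via R1 from flow(j,h), blue(h,c)
round 4: derive flow(a,h) via R1 from flow(a,e), blue(e,h)
round 4: derive flow(j,g) via R1 from flow(j,c), blue(c,g)
round 5: derive flow(j,e) via R1 from flow(j,g), blue(g,e)

no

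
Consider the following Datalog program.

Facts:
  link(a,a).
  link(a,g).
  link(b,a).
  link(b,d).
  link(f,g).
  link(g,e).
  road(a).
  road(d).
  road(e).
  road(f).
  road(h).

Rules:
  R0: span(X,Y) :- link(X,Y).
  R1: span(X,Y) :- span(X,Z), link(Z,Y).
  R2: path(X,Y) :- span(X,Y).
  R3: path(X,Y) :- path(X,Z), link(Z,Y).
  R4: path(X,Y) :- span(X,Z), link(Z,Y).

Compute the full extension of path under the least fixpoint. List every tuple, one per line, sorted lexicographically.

round 1: derive span(a,a) via R0 from link(a,a)
round 1: derive span(a,g) via R0 from link(a,g)
round 1: derive span(b,a) via R0 from link(b,a)
round 1: derive span(b,d) via R0 from link(b,d)
round 1: derive span(f,g) via R0 from link(f,g)
round 1: derive span(g,e) via R0 from link(g,e)
round 2: derive span(a,e) via R1 from span(a,g), link(g,e)
round 2: derive span(b,g) via R1 from span(b,a), link(a,g)
round 2: derive span(f,e) via R1 from span(f,g), link(g,e)
round 2: derive path(a,a) via R2 from span(a,a)
round 2: derive path(a,g) via R2 from span(a,g)
round 2: derive path(b,a) via R2 from span(b,a)
round 2: derive path(b,d) via R2 from span(b,d)
round 2: derive path(f,g) via R2 from span(f,g)
round 2: derive path(g,e) via R2 from span(g,e)
round 2: derive path(a,e) via R4 from span(a,g), link(g,e)
round 2: derive path(b,g) via R4 from span(b,a), link(a,g)
round 2: derive path(f,e) via R4 from span(f,g), link(g,e)
round 3: derive span(b,e) via R1 from span(b,g), link(g,e)
round 3: derive path(b,e) via R3 from path(b,g), link(g,e)

path(a,a)
path(a,e)
path(a,g)
path(b,a)
path(b,d)
path(b,e)
path(b,g)
path(f,e)
path(f,g)
path(g,e)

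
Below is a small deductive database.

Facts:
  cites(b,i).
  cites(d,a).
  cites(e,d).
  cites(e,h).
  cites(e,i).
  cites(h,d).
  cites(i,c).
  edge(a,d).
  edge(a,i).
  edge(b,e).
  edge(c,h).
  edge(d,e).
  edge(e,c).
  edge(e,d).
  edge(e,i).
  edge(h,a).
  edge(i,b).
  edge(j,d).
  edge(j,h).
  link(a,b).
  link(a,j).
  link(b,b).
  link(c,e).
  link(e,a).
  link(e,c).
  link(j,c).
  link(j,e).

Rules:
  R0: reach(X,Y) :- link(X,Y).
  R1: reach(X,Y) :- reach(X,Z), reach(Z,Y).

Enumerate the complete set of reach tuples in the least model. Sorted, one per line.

round 1: derive reach(a,b) via R0 from link(a,b)
round 1: derive reach(a,j) via R0 from link(a,j)
round 1: derive reach(b,b) via R0 from link(b,b)
round 1: derive reach(c,e) via R0 from link(c,e)
round 1: derive reach(e,a) via R0 from link(e,a)
round 1: derive reach(e,c) via R0 from link(e,c)
round 1: derive reach(j,c) via R0 from link(j,c)
round 1: derive reach(j,e) via R0 from link(j,e)
round 2: derive reach(a,c) via R1 from reach(a,j), reach(j,c)
round 2: derive reach(a,e) via R1 from reach(a,j), reach(j,e)
round 2: derive reach(c,a) via R1 from reach(c,e), reach(e,a)
round 2: derive reach(c,c) via R1 from reach(c,e), reach(e,c)
round 2: derive reach(e,b) via R1 from reach(e,a), reach(a,b)
round 2: derive reach(e,e) via R1 from reach(e,c), reach(c,e)
round 2: derive reach(e,j) via R1 from reach(e,a), reach(a,j)
round 2: derive reach(j,a) via R1 from reach(j,e), reach(e,a)
round 3: derive reach(a,a) via R1 from reach(a,c), reach(c,a)
round 3: derive reach(c,b) via R1 from reach(c,a), reach(a,b)
round 3: derive reach(c,j) via R1 from reach(c,a), reach(a,j)
round 3: derive reach(j,b) via R1 from reach(j,a), reach(a,b)
round 3: derive reach(j,j) via R1 from reach(j,a), reach(a,j)

reach(a,a)
reach(a,b)
reach(a,c)
reach(a,e)
reach(a,j)
reach(b,b)
reach(c,a)
reach(c,b)
reach(c,c)
reach(c,e)
reach(c,j)
reach(e,a)
reach(e,b)
reach(e,c)
reach(e,e)
reach(e,j)
reach(j,a)
reach(j,b)
reach(j,c)
reach(j,e)
reach(j,j)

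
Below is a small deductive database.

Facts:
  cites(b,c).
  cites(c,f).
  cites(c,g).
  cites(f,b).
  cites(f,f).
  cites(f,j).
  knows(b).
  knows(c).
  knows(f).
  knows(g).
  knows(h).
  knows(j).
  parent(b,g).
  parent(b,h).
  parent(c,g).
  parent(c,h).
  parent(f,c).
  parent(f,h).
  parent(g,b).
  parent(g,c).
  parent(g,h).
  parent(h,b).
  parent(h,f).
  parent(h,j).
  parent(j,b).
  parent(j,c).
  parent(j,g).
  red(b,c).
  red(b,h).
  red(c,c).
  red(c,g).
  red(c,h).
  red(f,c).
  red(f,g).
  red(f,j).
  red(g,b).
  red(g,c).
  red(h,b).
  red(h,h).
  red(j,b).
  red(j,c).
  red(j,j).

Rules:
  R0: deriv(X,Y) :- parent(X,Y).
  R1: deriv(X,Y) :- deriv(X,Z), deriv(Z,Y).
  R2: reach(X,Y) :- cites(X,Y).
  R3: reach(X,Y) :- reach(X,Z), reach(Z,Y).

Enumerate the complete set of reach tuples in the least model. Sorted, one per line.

round 1: derive reach(b,c) via R2 from cites(b,c)
round 1: derive reach(c,f) via R2 from cites(c,f)
round 1: derive reach(c,g) via R2 from cites(c,g)
round 1: derive reach(f,b) via R2 from cites(f,b)
round 1: derive reach(f,f) via R2 from cites(f,f)
round 1: derive reach(f,j) via R2 from cites(f,j)
round 2: derive reach(b,f) via R3 from reach(b,c), reach(c,f)
round 2: derive reach(b,g) via R3 from reach(b,c), reach(c,g)
round 2: derive reach(c,b) via R3 from reach(c,f), reach(f,b)
round 2: derive reach(c,j) via R3 from reach(c,f), reach(f,j)
round 2: derive reach(f,c) via R3 from reach(f,b), reach(b,c)
round 3: derive reach(b,b) via R3 from reach(b,c), reach(c,b)
round 3: derive reach(b,j) via R3 from reach(b,c), reach(c,j)
round 3: derive reach(c,c) via R3 from reach(c,b), reach(b,c)
round 3: derive reach(f,g) via R3 from reach(f,b), reach(b,g)

reach(b,b)
reach(b,c)
reach(b,f)
reach(b,g)
reach(b,j)
reach(c,b)
reach(c,c)
reach(c,f)
reach(c,g)
reach(c,j)
reach(f,b)
reach(f,c)
reach(f,f)
reach(f,g)
reach(f,j)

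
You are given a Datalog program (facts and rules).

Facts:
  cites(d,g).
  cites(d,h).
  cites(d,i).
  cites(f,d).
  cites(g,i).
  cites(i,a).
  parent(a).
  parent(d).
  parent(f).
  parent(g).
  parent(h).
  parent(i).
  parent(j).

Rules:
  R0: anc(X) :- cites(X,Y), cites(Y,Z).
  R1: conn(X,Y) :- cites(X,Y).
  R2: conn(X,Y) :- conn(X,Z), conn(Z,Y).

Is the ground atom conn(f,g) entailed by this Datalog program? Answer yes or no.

yes

round 1: derive conn(d,g) via R1 from cites(d,g)
round 1: derive conn(d,h) via R1 from cites(d,h)
round 1: derive conn(d,i) via R1 from cites(d,i)
round 1: derive conn(f,d) via R1 from cites(f,d)
round 1: derive conn(g,i) via R1 from cites(g,i)
round 1: derive conn(i,a) via R1 from cites(i,a)
round 2: derive conn(d,a) via R2 from conn(d,i), conn(i,a)
round 2: derive conn(f,g) via R2 from conn(f,d), conn(d,g)
round 2: derive conn(f,h) via R2 from conn(f,d), conn(d,h)
round 2: derive conn(f,i) via R2 from conn(f,d), conn(d,i)
round 2: derive conn(g,a) via R2 from conn(g,i), conn(i,a)
round 3: derive conn(f,a) via R2 from conn(f,d), conn(d,a)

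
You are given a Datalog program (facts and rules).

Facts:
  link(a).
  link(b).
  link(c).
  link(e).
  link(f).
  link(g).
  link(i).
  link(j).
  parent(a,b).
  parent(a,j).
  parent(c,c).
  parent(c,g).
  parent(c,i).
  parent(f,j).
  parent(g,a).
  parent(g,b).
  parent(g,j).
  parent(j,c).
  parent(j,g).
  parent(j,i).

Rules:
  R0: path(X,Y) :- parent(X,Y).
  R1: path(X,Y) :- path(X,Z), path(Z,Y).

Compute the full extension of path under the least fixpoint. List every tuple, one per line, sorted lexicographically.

path(a,a)
path(a,b)
path(a,c)
path(a,g)
path(a,i)
path(a,j)
path(c,a)
path(c,b)
path(c,c)
path(c,g)
path(c,i)
path(c,j)
path(f,a)
path(f,b)
path(f,c)
path(f,g)
path(f,i)
path(f,j)
path(g,a)
path(g,b)
path(g,c)
path(g,g)
path(g,i)
path(g,j)
path(j,a)
path(j,b)
path(j,c)
path(j,g)
path(j,i)
path(j,j)

round 1: derive path(a,b) via R0 from parent(a,b)
round 1: derive path(a,j) via R0 from parent(a,j)
round 1: derive path(c,c) via R0 from parent(c,c)
round 1: derive path(c,g) via R0 from parent(c,g)
round 1: derive path(c,i) via R0 from parent(c,i)
round 1: derive path(f,j) via R0 from parent(f,j)
round 1: derive path(g,a) via R0 from parent(g,a)
round 1: derive path(g,b) via R0 from parent(g,b)
round 1: derive path(g,j) via R0 from parent(g,j)
round 1: derive path(j,c) via R0 from parent(j,c)
round 1: derive path(j,g) via R0 from parent(j,g)
round 1: derive path(j,i) via R0 from parent(j,i)
round 2: derive path(a,c) via R1 from path(a,j), path(j,c)
round 2: derive path(a,g) via R1 from path(a,j), path(j,g)
round 2: derive path(a,i) via R1 from path(a,j), path(j,i)
round 2: derive path(c,a) via R1 from path(c,g), path(g,a)
round 2: derive path(c,b) via R1 from path(c,g), path(g,b)
round 2: derive path(c,j) via R1 from path(c,g), path(g,j)
round 2: derive path(f,c) via R1 from path(f,j), path(j,c)
round 2: derive path(f,g) via R1 from path(f,j), path(j,g)
round 2: derive path(f,i) via R1 from path(f,j), path(j,i)
round 2: derive path(g,c) via R1 from path(g,j), path(j,c)
round 2: derive path(g,g) via R1 from path(g,j), path(j,g)
round 2: derive path(g,i) via R1 from path(g,j), path(j,i)
round 2: derive path(j,a) via R1 from path(j,g), path(g,a)
round 2: derive path(j,b) via R1 from path(j,g), path(g,b)
round 2: derive path(j,j) via R1 from path(j,g), path(g,j)
round 3: derive path(a,a) via R1 from path(a,c), path(c,a)
round 3: derive path(f,a) via R1 from path(f,c), path(c,a)
round 3: derive path(f,b) via R1 from path(f,c), path(c,b)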